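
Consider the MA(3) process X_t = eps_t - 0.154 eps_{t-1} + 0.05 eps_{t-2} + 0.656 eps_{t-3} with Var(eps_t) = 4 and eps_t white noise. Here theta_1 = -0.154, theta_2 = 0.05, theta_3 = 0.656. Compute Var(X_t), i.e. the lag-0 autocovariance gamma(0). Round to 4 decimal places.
\gamma(0) = 5.8262

For an MA(q) process X_t = eps_t + sum_i theta_i eps_{t-i} with
Var(eps_t) = sigma^2, the variance is
  gamma(0) = sigma^2 * (1 + sum_i theta_i^2).
  sum_i theta_i^2 = (-0.154)^2 + (0.05)^2 + (0.656)^2 = 0.023716 + 0.0025 + 0.430336 = 0.456552.
  gamma(0) = 4 * (1 + 0.456552) = 4 * 1.456552 = 5.826208, which rounds to 5.8262.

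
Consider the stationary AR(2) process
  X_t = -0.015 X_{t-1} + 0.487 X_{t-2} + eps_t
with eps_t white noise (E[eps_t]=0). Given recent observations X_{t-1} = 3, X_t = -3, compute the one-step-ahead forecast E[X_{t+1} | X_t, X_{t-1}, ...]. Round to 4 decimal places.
E[X_{t+1} \mid \mathcal F_t] = 1.5060

For an AR(p) model X_t = c + sum_i phi_i X_{t-i} + eps_t, the
one-step-ahead conditional mean is
  E[X_{t+1} | X_t, ...] = c + sum_i phi_i X_{t+1-i}.
Substitute known values:
  E[X_{t+1} | ...] = (-0.015) * (-3) + (0.487) * (3)
                   = 1.5060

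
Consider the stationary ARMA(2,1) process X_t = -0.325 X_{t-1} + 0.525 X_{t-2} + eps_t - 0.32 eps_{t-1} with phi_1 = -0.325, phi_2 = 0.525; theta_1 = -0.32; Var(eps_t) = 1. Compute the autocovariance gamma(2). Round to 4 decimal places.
\gamma(2) = 3.2070

Multiply the model equation by X_{t-k} and take expectations. With theta_0 = psi_0 = 1 and psi_j the MA(infinity) weights, this gives
  gamma(k) - sum_i phi_i gamma(k-i) = c_k,
  c_k = sigma^2 * sum_{j=k..q} theta_j psi_{j-k}   (c_k = 0 for k > q),
using gamma(-m) = gamma(m).
psi-weights needed (psi_j = theta_j + sum_i phi_i psi_{j-i}):
  psi_1 = theta_1 + phi_1 = -0.32 + (-0.325) = -0.645
Right-hand sides:
  c_0 = sigma^2 (1 + theta_1 psi_1) = 1 * (1 + (-0.32)(-0.645)) = 1 * 1.2064 = 1.2064
  c_1 = sigma^2 theta_1 = 1 * (-0.32) = -0.32
  c_2 = 0
Equations for k = 0, 1, 2 (AR order 2, c_2 = 0):
  (E0) gamma(0) = phi_1 gamma(1) + phi_2 gamma(2) + c_0
  (E1) gamma(1) = phi_1 gamma(0) + phi_2 gamma(1) + c_1
  (E2) gamma(2) = phi_1 gamma(1) + phi_2 gamma(0)
From (E1): gamma(1) = A gamma(0) + B with
  A = phi_1 / (1 - phi_2) = -0.325 / 0.475 = -0.684211,   B = c_1 / (1 - phi_2) = -0.32 / 0.475 = -0.673684.
Insert (E2) into (E0): gamma(0) (1 - phi_2^2) = phi_1 (1 + phi_2) gamma(1) + c_0.
  phi_1 (1 + phi_2) = (-0.325)(1.525) = -0.495625,   1 - phi_2^2 = 0.724375.
Replace gamma(1) by A gamma(0) + B and collect gamma(0):
  gamma(0) [0.724375 - (-0.495625)(-0.684211)] = (-0.495625)(-0.673684) + 1.2064
  gamma(0) * 0.385263 = 1.540295
  gamma(0) = 1.540295 / 0.385263 = 3.998033.
  gamma(1) = A gamma(0) + B = (-0.684211)(3.998033) + (-0.673684) = -3.40918.
  gamma(2) = phi_1 gamma(1) + phi_2 gamma(0) = (-0.325)(-3.40918) + (0.525)(3.998033) = 3.206951.
Therefore gamma(2) = 3.2070 (to 4 decimal places).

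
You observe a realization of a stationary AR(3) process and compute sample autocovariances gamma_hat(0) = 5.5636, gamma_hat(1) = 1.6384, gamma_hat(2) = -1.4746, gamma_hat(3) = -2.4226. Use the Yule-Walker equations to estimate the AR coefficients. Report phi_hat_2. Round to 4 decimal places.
\hat\phi_{2} = -0.2730

The Yule-Walker equations for an AR(p) process read, in matrix form,
  Gamma_p phi = r_p,   with   (Gamma_p)_{ij} = gamma(|i - j|),
                       (r_p)_i = gamma(i),   i,j = 1..p.
Substitute the sample gammas (Toeplitz matrix and right-hand side of size 3):
  Gamma_p = [[5.5636, 1.6384, -1.4746], [1.6384, 5.5636, 1.6384], [-1.4746, 1.6384, 5.5636]]
  r_p     = [1.6384, -1.4746, -2.4226]
Written out (R1..R3):
  (R1) 5.5636 phi_1 + 1.6384 phi_2 - 1.4746 phi_3 = 1.6384
  (R2) 1.6384 phi_1 + 5.5636 phi_2 + 1.6384 phi_3 = -1.4746
  (R3) -1.4746 phi_1 + 1.6384 phi_2 + 5.5636 phi_3 = -2.4226
Gaussian elimination:
  R2 <- R2 - (1.6384/5.5636) R1 = R2 - (0.294486) R1:  5.081115 phi_2 + 2.072648 phi_3 = -1.957085
  R3 <- R3 - (-1.4746/5.5636) R1 = R3 - (-0.265044) R1:  2.072648 phi_2 + 5.172766 phi_3 = -1.988352
  R3 <- R3 - (2.072648/5.081115) R2 = R3 - (0.407912) R2:  4.327307 phi_3 = -1.190033
Back-substitution:
  phi_hat_3 = -1.190033 / 4.327307 = -0.275005
  phi_hat_2 = (-1.957085 - (2.072648)(-0.275005)) / 5.081115 = -0.27299
  phi_hat_1 = (1.6384 - (1.6384)(-0.27299) - (-1.4746)(-0.275005)) / 5.5636 = 0.301989
So phi_hat = [0.3020, -0.2730, -0.2750].
Therefore phi_hat_2 = -0.2730.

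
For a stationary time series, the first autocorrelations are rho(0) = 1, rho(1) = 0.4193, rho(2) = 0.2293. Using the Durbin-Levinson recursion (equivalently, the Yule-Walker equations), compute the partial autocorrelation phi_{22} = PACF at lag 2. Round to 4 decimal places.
\phi_{22} = 0.0649

The PACF at lag k is phi_{kk}, the last component of the solution
to the Yule-Walker system G_k phi = r_k where
  (G_k)_{ij} = rho(|i - j|), (r_k)_i = rho(i), i,j = 1..k.
Equivalently, Durbin-Levinson gives phi_{kk} iteratively:
  phi_{11} = rho(1)
  phi_{kk} = [rho(k) - sum_{j=1..k-1} phi_{k-1,j} rho(k-j)]
            / [1 - sum_{j=1..k-1} phi_{k-1,j} rho(j)],
  phi_{k,j} = phi_{k-1,j} - phi_{kk} phi_{k-1,k-j},  j = 1..k-1.
Step k = 1:
  phi_11 = rho(1) = 0.4193.
Step k = 2:
  phi_22 = [rho(2) - phi_11 rho(1)] / [1 - phi_11 rho(1)] = [0.2293 - (0.4193)(0.4193)] / [1 - (0.4193)(0.4193)]
         = 0.05348751 / 0.82418751 = 0.0649.
Therefore phi_{22} = 0.0649.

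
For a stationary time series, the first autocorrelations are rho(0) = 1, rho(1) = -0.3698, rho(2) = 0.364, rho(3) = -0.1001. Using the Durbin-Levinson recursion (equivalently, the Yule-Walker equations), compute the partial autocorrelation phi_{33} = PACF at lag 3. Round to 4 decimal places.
\phi_{33} = 0.1200

The PACF at lag k is phi_{kk}, the last component of the solution
to the Yule-Walker system G_k phi = r_k where
  (G_k)_{ij} = rho(|i - j|), (r_k)_i = rho(i), i,j = 1..k.
Equivalently, Durbin-Levinson gives phi_{kk} iteratively:
  phi_{11} = rho(1)
  phi_{kk} = [rho(k) - sum_{j=1..k-1} phi_{k-1,j} rho(k-j)]
            / [1 - sum_{j=1..k-1} phi_{k-1,j} rho(j)],
  phi_{k,j} = phi_{k-1,j} - phi_{kk} phi_{k-1,k-j},  j = 1..k-1.
Step k = 1:
  phi_11 = rho(1) = -0.3698.
Step k = 2:
  phi_22 = [rho(2) - phi_11 rho(1)] / [1 - phi_11 rho(1)] = [0.364 - (-0.3698)(-0.3698)] / [1 - (-0.3698)(-0.3698)]
         = 0.22724796 / 0.86324796 = 0.263248.
  Update: phi_21 = phi_11 - phi_22 phi_11 = -0.3698 - (0.263248)(-0.3698) = -0.272451.
Step k = 3:
  phi_33 = [rho(3) - phi_21 rho(2) - phi_22 rho(1)] / [1 - phi_21 rho(1) - phi_22 rho(2)]
    numerator   = -0.1001 - (-0.272451)(0.364) - (0.263248)(-0.3698) = 0.09642114
    denominator = 1 - (-0.272451)(-0.3698) - (0.263248)(0.364) = 0.80342548
  phi_33 = 0.09642114 / 0.80342548 = 0.12.
Therefore phi_{33} = 0.1200.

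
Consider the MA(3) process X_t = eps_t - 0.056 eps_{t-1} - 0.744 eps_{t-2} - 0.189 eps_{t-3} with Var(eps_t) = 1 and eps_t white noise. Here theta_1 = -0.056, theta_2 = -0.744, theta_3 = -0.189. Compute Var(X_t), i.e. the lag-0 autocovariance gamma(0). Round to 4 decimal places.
\gamma(0) = 1.5924

For an MA(q) process X_t = eps_t + sum_i theta_i eps_{t-i} with
Var(eps_t) = sigma^2, the variance is
  gamma(0) = sigma^2 * (1 + sum_i theta_i^2).
  sum_i theta_i^2 = (-0.056)^2 + (-0.744)^2 + (-0.189)^2 = 0.003136 + 0.553536 + 0.035721 = 0.592393.
  gamma(0) = 1 * (1 + 0.592393) = 1 * 1.592393 = 1.592393, which rounds to 1.5924.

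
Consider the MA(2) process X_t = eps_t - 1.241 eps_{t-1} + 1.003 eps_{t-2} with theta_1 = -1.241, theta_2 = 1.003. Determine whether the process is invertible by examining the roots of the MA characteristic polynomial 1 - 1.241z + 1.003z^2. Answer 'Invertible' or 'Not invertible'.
\text{Not invertible}

The MA(q) characteristic polynomial is P(z) = 1 - 1.241z + 1.003z^2.
Invertibility requires all roots to lie outside the unit circle, i.e. |z| > 1 for every root.
Set 1 + (-1.241) z + (1.003) z^2 = 0, i.e. a z^2 + b z + c = 0 with a = 1.003, b = -1.241, c = 1.
Discriminant D = b^2 - 4ac = (-1.241)^2 - 4*(1.003)*1 = 1.540081 - (4.012) = -2.471919.
D < 0, so the roots are the complex-conjugate pair z = (-b +/- i sqrt(-D)) / (2a) = 0.6186 +/- 0.7838i.
For a conjugate pair |z|^2 = z * conj(z) = (product of roots) = c/a = 1/(1.003) = 0.997009, so |z| = sqrt(0.997009) = 0.9985 for both roots.
Moduli of all roots: 0.9985, 0.9985.
All moduli strictly greater than 1? No.
Verdict: Not invertible.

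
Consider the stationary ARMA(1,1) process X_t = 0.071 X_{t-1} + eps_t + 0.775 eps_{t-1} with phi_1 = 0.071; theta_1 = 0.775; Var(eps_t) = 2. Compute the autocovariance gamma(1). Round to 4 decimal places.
\gamma(1) = 1.7941

Multiply the model equation by X_{t-k} and take expectations. With theta_0 = psi_0 = 1 and psi_j the MA(infinity) weights, this gives
  gamma(k) - sum_i phi_i gamma(k-i) = c_k,
  c_k = sigma^2 * sum_{j=k..q} theta_j psi_{j-k}   (c_k = 0 for k > q),
using gamma(-m) = gamma(m).
psi-weights needed (psi_j = theta_j + sum_i phi_i psi_{j-i}):
  psi_1 = theta_1 + phi_1 = 0.775 + (0.071) = 0.846
Right-hand sides:
  c_0 = sigma^2 (1 + theta_1 psi_1) = 2 * (1 + (0.775)(0.846)) = 2 * 1.65565 = 3.3113
  c_1 = sigma^2 theta_1 = 2 * (0.775) = 1.55
  c_2 = 0
Equations for k = 0 and k = 1 (AR order 1):
  gamma(0) = phi_1 gamma(1) + c_0
  gamma(1) = phi_1 gamma(0) + c_1
Substituting the second into the first: gamma(0) (1 - phi_1^2) = c_0 + phi_1 c_1, so
  gamma(0) = (c_0 + phi_1 c_1) / (1 - phi_1^2) = (3.3113 + (0.071)(1.55)) / (1 - (0.071)^2) = 3.42135 / 0.994959 = 3.438684.
  gamma(1) = phi_1 gamma(0) + c_1 = (0.071)(3.438684) + (1.55) = 1.794147.
Therefore gamma(1) = 1.7941 (to 4 decimal places).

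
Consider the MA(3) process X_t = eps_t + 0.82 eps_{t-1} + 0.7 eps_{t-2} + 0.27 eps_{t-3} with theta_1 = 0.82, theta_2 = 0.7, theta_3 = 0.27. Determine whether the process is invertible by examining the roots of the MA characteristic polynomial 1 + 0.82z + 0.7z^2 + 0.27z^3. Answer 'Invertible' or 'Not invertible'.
\text{Invertible}

The MA(q) characteristic polynomial is P(z) = 1 + 0.82z + 0.7z^2 + 0.27z^3.
Invertibility requires all roots to lie outside the unit circle, i.e. |z| > 1 for every root.
Degree 3: look for a simple real root z0 first, then factor out (1 - z/z0) and solve the remaining quadratic.
Testing z0 = -2: P(-2) = 1 + (0.82)(-2) + (0.7)(-2)^2 + (0.27)(-2)^3
  = 1 + (-1.64) + (2.8) + (-2.16) = 0.  So z_0 = -2 is a root, |z_0| = 2.
Divide out the factor (1 + 0.5 z) = (1 - z/z0) (since 1/z0 = -0.5):
  P(z) = (1 + 0.5 z)(1 + (0.32) z + (0.54) z^2)
  [check: z-coef 0.32 - (-0.5) = 0.82; z^2-coef 0.54 - (-0.5)(0.32) = 0.7; z^3-coef -(-0.5)(0.54) = 0.27.]
Remaining roots from the quadratic factor 1 + (0.32) z + (0.54) z^2:
  Set 1 + (0.32) z + (0.54) z^2 = 0, i.e. a z^2 + b z + c = 0 with a = 0.54, b = 0.32, c = 1.
  Discriminant D = b^2 - 4ac = (0.32)^2 - 4*(0.54)*1 = 0.1024 - (2.16) = -2.0576.
  D < 0, so the roots are the complex-conjugate pair z = (-b +/- i sqrt(-D)) / (2a) = -0.2963 +/- 1.3282i.
  For a conjugate pair |z|^2 = z * conj(z) = (product of roots) = c/a = 1/(0.54) = 1.851852, so |z| = sqrt(1.851852) = 1.3608 for both roots.
Moduli of all roots: 2.0000, 1.3608, 1.3608.
All moduli strictly greater than 1? Yes.
Verdict: Invertible.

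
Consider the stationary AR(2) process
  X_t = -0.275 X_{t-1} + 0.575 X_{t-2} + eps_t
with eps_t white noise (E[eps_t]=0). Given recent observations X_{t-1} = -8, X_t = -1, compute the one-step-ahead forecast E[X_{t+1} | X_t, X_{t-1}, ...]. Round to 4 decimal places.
E[X_{t+1} \mid \mathcal F_t] = -4.3250

For an AR(p) model X_t = c + sum_i phi_i X_{t-i} + eps_t, the
one-step-ahead conditional mean is
  E[X_{t+1} | X_t, ...] = c + sum_i phi_i X_{t+1-i}.
Substitute known values:
  E[X_{t+1} | ...] = (-0.275) * (-1) + (0.575) * (-8)
                   = -4.3250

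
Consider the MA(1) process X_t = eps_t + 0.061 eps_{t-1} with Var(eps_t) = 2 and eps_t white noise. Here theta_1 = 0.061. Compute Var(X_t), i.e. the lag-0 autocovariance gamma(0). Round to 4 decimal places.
\gamma(0) = 2.0074

For an MA(q) process X_t = eps_t + sum_i theta_i eps_{t-i} with
Var(eps_t) = sigma^2, the variance is
  gamma(0) = sigma^2 * (1 + sum_i theta_i^2).
  sum_i theta_i^2 = (0.061)^2 = 0.003721.
  gamma(0) = 2 * (1 + 0.003721) = 2 * 1.003721 = 2.007442, which rounds to 2.0074.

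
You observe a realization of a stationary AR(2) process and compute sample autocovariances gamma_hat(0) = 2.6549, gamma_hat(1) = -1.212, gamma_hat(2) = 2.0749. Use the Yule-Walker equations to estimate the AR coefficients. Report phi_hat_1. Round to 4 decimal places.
\hat\phi_{1} = -0.1260

The Yule-Walker equations for an AR(p) process read, in matrix form,
  Gamma_p phi = r_p,   with   (Gamma_p)_{ij} = gamma(|i - j|),
                       (r_p)_i = gamma(i),   i,j = 1..p.
Substitute the sample gammas (Toeplitz matrix and right-hand side of size 2):
  Gamma_p = [[2.6549, -1.212], [-1.212, 2.6549]]
  r_p     = [-1.212, 2.0749]
Written out:
  2.6549 phi_1 - 1.212 phi_2 = -1.212
  -1.212 phi_1 + 2.6549 phi_2 = 2.0749
Solve by Cramer's rule:
  det = gamma(0)^2 - gamma(1)^2 = (2.6549)^2 - (-1.212)^2 = 7.04849401 - 1.468944 = 5.57955001
  phi_hat_1 = [gamma(1) gamma(0) - gamma(1) gamma(2)] / det = [(-1.212)(2.6549) - (-1.212)(2.0749)] / 5.57955001 = -0.70296 / 5.57955001 = -0.126
  phi_hat_2 = [gamma(0) gamma(2) - gamma(1)^2] / det = [(2.6549)(2.0749) - (-1.212)^2] / 5.57955001 = 4.03970801 / 5.57955001 = 0.724
So phi_hat = [-0.1260, 0.7240].
Therefore phi_hat_1 = -0.1260.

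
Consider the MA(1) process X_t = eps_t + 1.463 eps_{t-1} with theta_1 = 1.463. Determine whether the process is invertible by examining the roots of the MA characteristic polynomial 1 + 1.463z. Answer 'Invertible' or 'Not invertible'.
\text{Not invertible}

The MA(q) characteristic polynomial is P(z) = 1 + 1.463z.
Invertibility requires all roots to lie outside the unit circle, i.e. |z| > 1 for every root.
This is linear in z: 1 + (1.463) z = 0  =>  z = -1/(1.463) = -0.683527,  |z| = 0.683527.
Moduli of all roots: 0.6835.
All moduli strictly greater than 1? No.
Verdict: Not invertible.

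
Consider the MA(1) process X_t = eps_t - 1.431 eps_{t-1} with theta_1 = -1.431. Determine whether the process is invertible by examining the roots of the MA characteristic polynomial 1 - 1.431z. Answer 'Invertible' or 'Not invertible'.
\text{Not invertible}

The MA(q) characteristic polynomial is P(z) = 1 - 1.431z.
Invertibility requires all roots to lie outside the unit circle, i.e. |z| > 1 for every root.
This is linear in z: 1 + (-1.431) z = 0  =>  z = -1/(-1.431) = 0.698812,  |z| = 0.698812.
Moduli of all roots: 0.6988.
All moduli strictly greater than 1? No.
Verdict: Not invertible.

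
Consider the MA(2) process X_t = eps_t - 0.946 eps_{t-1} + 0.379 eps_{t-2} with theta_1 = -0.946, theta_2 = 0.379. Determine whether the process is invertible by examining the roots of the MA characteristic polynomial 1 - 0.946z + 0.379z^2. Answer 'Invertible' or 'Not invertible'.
\text{Invertible}

The MA(q) characteristic polynomial is P(z) = 1 - 0.946z + 0.379z^2.
Invertibility requires all roots to lie outside the unit circle, i.e. |z| > 1 for every root.
Set 1 + (-0.946) z + (0.379) z^2 = 0, i.e. a z^2 + b z + c = 0 with a = 0.379, b = -0.946, c = 1.
Discriminant D = b^2 - 4ac = (-0.946)^2 - 4*(0.379)*1 = 0.894916 - (1.516) = -0.621084.
D < 0, so the roots are the complex-conjugate pair z = (-b +/- i sqrt(-D)) / (2a) = 1.248 +/- 1.0397i.
For a conjugate pair |z|^2 = z * conj(z) = (product of roots) = c/a = 1/(0.379) = 2.638522, so |z| = sqrt(2.638522) = 1.6244 for both roots.
Moduli of all roots: 1.6244, 1.6244.
All moduli strictly greater than 1? Yes.
Verdict: Invertible.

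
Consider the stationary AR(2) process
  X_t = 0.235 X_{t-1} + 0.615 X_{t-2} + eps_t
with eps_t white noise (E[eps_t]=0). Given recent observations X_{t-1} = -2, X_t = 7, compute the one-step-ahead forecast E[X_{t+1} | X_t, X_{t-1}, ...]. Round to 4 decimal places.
E[X_{t+1} \mid \mathcal F_t] = 0.4150

For an AR(p) model X_t = c + sum_i phi_i X_{t-i} + eps_t, the
one-step-ahead conditional mean is
  E[X_{t+1} | X_t, ...] = c + sum_i phi_i X_{t+1-i}.
Substitute known values:
  E[X_{t+1} | ...] = (0.235) * (7) + (0.615) * (-2)
                   = 0.4150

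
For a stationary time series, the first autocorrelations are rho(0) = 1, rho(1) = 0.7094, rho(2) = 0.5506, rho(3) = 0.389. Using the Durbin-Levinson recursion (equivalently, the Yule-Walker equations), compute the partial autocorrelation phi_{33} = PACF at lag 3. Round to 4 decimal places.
\phi_{33} = -0.0650

The PACF at lag k is phi_{kk}, the last component of the solution
to the Yule-Walker system G_k phi = r_k where
  (G_k)_{ij} = rho(|i - j|), (r_k)_i = rho(i), i,j = 1..k.
Equivalently, Durbin-Levinson gives phi_{kk} iteratively:
  phi_{11} = rho(1)
  phi_{kk} = [rho(k) - sum_{j=1..k-1} phi_{k-1,j} rho(k-j)]
            / [1 - sum_{j=1..k-1} phi_{k-1,j} rho(j)],
  phi_{k,j} = phi_{k-1,j} - phi_{kk} phi_{k-1,k-j},  j = 1..k-1.
Step k = 1:
  phi_11 = rho(1) = 0.7094.
Step k = 2:
  phi_22 = [rho(2) - phi_11 rho(1)] / [1 - phi_11 rho(1)] = [0.5506 - (0.7094)(0.7094)] / [1 - (0.7094)(0.7094)]
         = 0.04735164 / 0.49675164 = 0.095323.
  Update: phi_21 = phi_11 - phi_22 phi_11 = 0.7094 - (0.095323)(0.7094) = 0.641778.
Step k = 3:
  phi_33 = [rho(3) - phi_21 rho(2) - phi_22 rho(1)] / [1 - phi_21 rho(1) - phi_22 rho(2)]
    numerator   = 0.389 - (0.641778)(0.5506) - (0.095323)(0.7094) = -0.03198489
    denominator = 1 - (0.641778)(0.7094) - (0.095323)(0.5506) = 0.49223796
  phi_33 = -0.03198489 / 0.49223796 = -0.065.
Therefore phi_{33} = -0.0650.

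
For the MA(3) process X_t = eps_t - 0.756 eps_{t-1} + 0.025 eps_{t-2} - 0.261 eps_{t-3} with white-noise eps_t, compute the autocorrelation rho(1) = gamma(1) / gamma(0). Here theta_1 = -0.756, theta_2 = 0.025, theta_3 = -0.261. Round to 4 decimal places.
\rho(1) = -0.4764

For an MA(q) process with theta_0 = 1, the autocovariance is
  gamma(k) = sigma^2 * sum_{i=0..q-k} theta_i * theta_{i+k},
and rho(k) = gamma(k) / gamma(0). Sigma^2 cancels.
  numerator   = (1)*(-0.756) + (-0.756)*(0.025) + (0.025)*(-0.261) = -0.781425.
  denominator = (1)^2 + (-0.756)^2 + (0.025)^2 + (-0.261)^2 = 1.640282.
  rho(1) = -0.781425 / 1.640282 = -0.4764.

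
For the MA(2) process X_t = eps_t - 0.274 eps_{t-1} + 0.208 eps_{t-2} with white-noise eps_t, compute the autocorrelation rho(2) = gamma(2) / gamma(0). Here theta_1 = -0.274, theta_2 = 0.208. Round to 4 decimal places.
\rho(2) = 0.1860

For an MA(q) process with theta_0 = 1, the autocovariance is
  gamma(k) = sigma^2 * sum_{i=0..q-k} theta_i * theta_{i+k},
and rho(k) = gamma(k) / gamma(0). Sigma^2 cancels.
  numerator   = (1)*(0.208) = 0.208.
  denominator = (1)^2 + (-0.274)^2 + (0.208)^2 = 1.11834.
  rho(2) = 0.208 / 1.11834 = 0.1860.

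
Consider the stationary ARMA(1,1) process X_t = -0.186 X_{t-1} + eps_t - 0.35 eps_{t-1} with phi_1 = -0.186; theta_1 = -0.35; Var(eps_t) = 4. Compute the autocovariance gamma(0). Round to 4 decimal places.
\gamma(0) = 5.1904

Multiply the model equation by X_{t-k} and take expectations. With theta_0 = psi_0 = 1 and psi_j the MA(infinity) weights, this gives
  gamma(k) - sum_i phi_i gamma(k-i) = c_k,
  c_k = sigma^2 * sum_{j=k..q} theta_j psi_{j-k}   (c_k = 0 for k > q),
using gamma(-m) = gamma(m).
psi-weights needed (psi_j = theta_j + sum_i phi_i psi_{j-i}):
  psi_1 = theta_1 + phi_1 = -0.35 + (-0.186) = -0.536
Right-hand sides:
  c_0 = sigma^2 (1 + theta_1 psi_1) = 4 * (1 + (-0.35)(-0.536)) = 4 * 1.1876 = 4.7504
  c_1 = sigma^2 theta_1 = 4 * (-0.35) = -1.4
  c_2 = 0
Equations for k = 0 and k = 1 (AR order 1):
  gamma(0) = phi_1 gamma(1) + c_0
  gamma(1) = phi_1 gamma(0) + c_1
Substituting the second into the first: gamma(0) (1 - phi_1^2) = c_0 + phi_1 c_1, so
  gamma(0) = (c_0 + phi_1 c_1) / (1 - phi_1^2) = (4.7504 + (-0.186)(-1.4)) / (1 - (-0.186)^2) = 5.0108 / 0.965404 = 5.190366.
Therefore gamma(0) = 5.1904 (to 4 decimal places).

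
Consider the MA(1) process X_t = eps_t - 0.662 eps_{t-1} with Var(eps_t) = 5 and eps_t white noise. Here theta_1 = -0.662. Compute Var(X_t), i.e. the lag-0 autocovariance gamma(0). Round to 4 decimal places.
\gamma(0) = 7.1912

For an MA(q) process X_t = eps_t + sum_i theta_i eps_{t-i} with
Var(eps_t) = sigma^2, the variance is
  gamma(0) = sigma^2 * (1 + sum_i theta_i^2).
  sum_i theta_i^2 = (-0.662)^2 = 0.438244.
  gamma(0) = 5 * (1 + 0.438244) = 5 * 1.438244 = 7.19122, which rounds to 7.1912.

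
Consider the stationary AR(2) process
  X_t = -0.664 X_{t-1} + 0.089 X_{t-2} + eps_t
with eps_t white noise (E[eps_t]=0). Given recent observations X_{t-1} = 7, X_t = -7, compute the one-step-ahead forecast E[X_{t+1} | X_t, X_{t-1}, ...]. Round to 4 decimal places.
E[X_{t+1} \mid \mathcal F_t] = 5.2710

For an AR(p) model X_t = c + sum_i phi_i X_{t-i} + eps_t, the
one-step-ahead conditional mean is
  E[X_{t+1} | X_t, ...] = c + sum_i phi_i X_{t+1-i}.
Substitute known values:
  E[X_{t+1} | ...] = (-0.664) * (-7) + (0.089) * (7)
                   = 5.2710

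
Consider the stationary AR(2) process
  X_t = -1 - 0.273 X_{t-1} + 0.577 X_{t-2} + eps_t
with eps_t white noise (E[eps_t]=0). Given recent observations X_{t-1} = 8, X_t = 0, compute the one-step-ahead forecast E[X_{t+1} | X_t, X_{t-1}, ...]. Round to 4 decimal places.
E[X_{t+1} \mid \mathcal F_t] = 3.6160

For an AR(p) model X_t = c + sum_i phi_i X_{t-i} + eps_t, the
one-step-ahead conditional mean is
  E[X_{t+1} | X_t, ...] = c + sum_i phi_i X_{t+1-i}.
Substitute known values:
  E[X_{t+1} | ...] = -1 + (-0.273) * (0) + (0.577) * (8)
                   = 3.6160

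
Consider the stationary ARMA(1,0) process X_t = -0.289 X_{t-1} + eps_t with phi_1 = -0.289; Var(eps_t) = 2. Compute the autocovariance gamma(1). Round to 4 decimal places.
\gamma(1) = -0.6307

Multiply the model equation by X_{t-k} and take expectations. With theta_0 = psi_0 = 1 and psi_j the MA(infinity) weights, this gives
  gamma(k) - sum_i phi_i gamma(k-i) = c_k,
  c_k = sigma^2 * sum_{j=k..q} theta_j psi_{j-k}   (c_k = 0 for k > q),
using gamma(-m) = gamma(m).
Pure AR (q = 0): c_0 = sigma^2 = 2, c_k = 0 for k >= 1.
Equations for k = 0 and k = 1 (AR order 1):
  gamma(0) = phi_1 gamma(1) + c_0
  gamma(1) = phi_1 gamma(0) + c_1
Substituting the second into the first: gamma(0) (1 - phi_1^2) = c_0 + phi_1 c_1, so
  gamma(0) = c_0 / (1 - phi_1^2) = 2 / (1 - (-0.289)^2) = 2 / 0.916479 = 2.182265.
  gamma(1) = phi_1 gamma(0) = (-0.289)(2.182265) = -0.630675.
Therefore gamma(1) = -0.6307 (to 4 decimal places).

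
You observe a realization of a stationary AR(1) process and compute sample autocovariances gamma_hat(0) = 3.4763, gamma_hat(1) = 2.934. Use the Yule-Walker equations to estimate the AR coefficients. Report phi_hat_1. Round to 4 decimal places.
\hat\phi_{1} = 0.8440

The Yule-Walker equations for an AR(p) process read, in matrix form,
  Gamma_p phi = r_p,   with   (Gamma_p)_{ij} = gamma(|i - j|),
                       (r_p)_i = gamma(i),   i,j = 1..p.
Substitute the sample gammas (Toeplitz matrix and right-hand side of size 1):
  Gamma_p = [[3.4763]]
  r_p     = [2.934]
With p = 1 this is the single equation gamma(0) phi_1 = gamma(1):
  phi_hat_1 = gamma(1) / gamma(0) = 2.934 / 3.4763 = 0.8440.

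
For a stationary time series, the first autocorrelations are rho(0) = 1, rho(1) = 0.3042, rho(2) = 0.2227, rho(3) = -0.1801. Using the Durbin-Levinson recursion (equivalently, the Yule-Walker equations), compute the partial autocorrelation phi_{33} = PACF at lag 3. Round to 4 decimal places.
\phi_{33} = -0.3170

The PACF at lag k is phi_{kk}, the last component of the solution
to the Yule-Walker system G_k phi = r_k where
  (G_k)_{ij} = rho(|i - j|), (r_k)_i = rho(i), i,j = 1..k.
Equivalently, Durbin-Levinson gives phi_{kk} iteratively:
  phi_{11} = rho(1)
  phi_{kk} = [rho(k) - sum_{j=1..k-1} phi_{k-1,j} rho(k-j)]
            / [1 - sum_{j=1..k-1} phi_{k-1,j} rho(j)],
  phi_{k,j} = phi_{k-1,j} - phi_{kk} phi_{k-1,k-j},  j = 1..k-1.
Step k = 1:
  phi_11 = rho(1) = 0.3042.
Step k = 2:
  phi_22 = [rho(2) - phi_11 rho(1)] / [1 - phi_11 rho(1)] = [0.2227 - (0.3042)(0.3042)] / [1 - (0.3042)(0.3042)]
         = 0.13016236 / 0.90746236 = 0.143436.
  Update: phi_21 = phi_11 - phi_22 phi_11 = 0.3042 - (0.143436)(0.3042) = 0.260567.
Step k = 3:
  phi_33 = [rho(3) - phi_21 rho(2) - phi_22 rho(1)] / [1 - phi_21 rho(1) - phi_22 rho(2)]
    numerator   = -0.1801 - (0.260567)(0.2227) - (0.143436)(0.3042) = -0.28176134
    denominator = 1 - (0.260567)(0.3042) - (0.143436)(0.2227) = 0.88879245
  phi_33 = -0.28176134 / 0.88879245 = -0.317.
Therefore phi_{33} = -0.3170.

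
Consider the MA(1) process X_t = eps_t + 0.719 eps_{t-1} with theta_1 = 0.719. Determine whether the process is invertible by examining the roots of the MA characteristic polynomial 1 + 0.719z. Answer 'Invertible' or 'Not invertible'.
\text{Invertible}

The MA(q) characteristic polynomial is P(z) = 1 + 0.719z.
Invertibility requires all roots to lie outside the unit circle, i.e. |z| > 1 for every root.
This is linear in z: 1 + (0.719) z = 0  =>  z = -1/(0.719) = -1.390821,  |z| = 1.390821.
Moduli of all roots: 1.3908.
All moduli strictly greater than 1? Yes.
Verdict: Invertible.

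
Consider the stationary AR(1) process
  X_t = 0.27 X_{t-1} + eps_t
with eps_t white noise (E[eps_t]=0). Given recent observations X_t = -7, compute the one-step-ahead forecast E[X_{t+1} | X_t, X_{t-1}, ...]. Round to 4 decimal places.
E[X_{t+1} \mid \mathcal F_t] = -1.8900

For an AR(p) model X_t = c + sum_i phi_i X_{t-i} + eps_t, the
one-step-ahead conditional mean is
  E[X_{t+1} | X_t, ...] = c + sum_i phi_i X_{t+1-i}.
Substitute known values:
  E[X_{t+1} | ...] = (0.27) * (-7)
                   = -1.8900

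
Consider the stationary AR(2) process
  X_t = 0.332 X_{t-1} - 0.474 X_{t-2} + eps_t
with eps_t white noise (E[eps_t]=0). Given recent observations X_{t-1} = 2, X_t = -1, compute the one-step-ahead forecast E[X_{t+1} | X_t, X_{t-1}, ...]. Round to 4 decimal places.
E[X_{t+1} \mid \mathcal F_t] = -1.2800

For an AR(p) model X_t = c + sum_i phi_i X_{t-i} + eps_t, the
one-step-ahead conditional mean is
  E[X_{t+1} | X_t, ...] = c + sum_i phi_i X_{t+1-i}.
Substitute known values:
  E[X_{t+1} | ...] = (0.332) * (-1) + (-0.474) * (2)
                   = -1.2800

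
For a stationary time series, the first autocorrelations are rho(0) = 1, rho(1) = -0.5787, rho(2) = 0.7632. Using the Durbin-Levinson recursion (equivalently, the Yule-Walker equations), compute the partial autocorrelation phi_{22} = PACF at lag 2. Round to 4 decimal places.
\phi_{22} = 0.6440

The PACF at lag k is phi_{kk}, the last component of the solution
to the Yule-Walker system G_k phi = r_k where
  (G_k)_{ij} = rho(|i - j|), (r_k)_i = rho(i), i,j = 1..k.
Equivalently, Durbin-Levinson gives phi_{kk} iteratively:
  phi_{11} = rho(1)
  phi_{kk} = [rho(k) - sum_{j=1..k-1} phi_{k-1,j} rho(k-j)]
            / [1 - sum_{j=1..k-1} phi_{k-1,j} rho(j)],
  phi_{k,j} = phi_{k-1,j} - phi_{kk} phi_{k-1,k-j},  j = 1..k-1.
Step k = 1:
  phi_11 = rho(1) = -0.5787.
Step k = 2:
  phi_22 = [rho(2) - phi_11 rho(1)] / [1 - phi_11 rho(1)] = [0.7632 - (-0.5787)(-0.5787)] / [1 - (-0.5787)(-0.5787)]
         = 0.42830631 / 0.66510631 = 0.644.
Therefore phi_{22} = 0.6440.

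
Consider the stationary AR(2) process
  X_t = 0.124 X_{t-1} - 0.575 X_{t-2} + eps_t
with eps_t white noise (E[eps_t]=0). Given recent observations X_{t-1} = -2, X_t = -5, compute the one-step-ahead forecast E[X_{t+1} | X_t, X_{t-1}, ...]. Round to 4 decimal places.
E[X_{t+1} \mid \mathcal F_t] = 0.5300

For an AR(p) model X_t = c + sum_i phi_i X_{t-i} + eps_t, the
one-step-ahead conditional mean is
  E[X_{t+1} | X_t, ...] = c + sum_i phi_i X_{t+1-i}.
Substitute known values:
  E[X_{t+1} | ...] = (0.124) * (-5) + (-0.575) * (-2)
                   = 0.5300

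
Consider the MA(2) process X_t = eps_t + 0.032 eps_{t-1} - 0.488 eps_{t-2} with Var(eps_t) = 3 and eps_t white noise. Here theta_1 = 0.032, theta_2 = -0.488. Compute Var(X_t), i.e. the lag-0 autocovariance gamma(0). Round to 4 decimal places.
\gamma(0) = 3.7175

For an MA(q) process X_t = eps_t + sum_i theta_i eps_{t-i} with
Var(eps_t) = sigma^2, the variance is
  gamma(0) = sigma^2 * (1 + sum_i theta_i^2).
  sum_i theta_i^2 = (0.032)^2 + (-0.488)^2 = 0.001024 + 0.238144 = 0.239168.
  gamma(0) = 3 * (1 + 0.239168) = 3 * 1.239168 = 3.717504, which rounds to 3.7175.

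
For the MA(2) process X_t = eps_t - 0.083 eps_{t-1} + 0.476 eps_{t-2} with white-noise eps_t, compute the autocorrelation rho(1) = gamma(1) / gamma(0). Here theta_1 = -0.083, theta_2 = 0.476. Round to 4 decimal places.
\rho(1) = -0.0993

For an MA(q) process with theta_0 = 1, the autocovariance is
  gamma(k) = sigma^2 * sum_{i=0..q-k} theta_i * theta_{i+k},
and rho(k) = gamma(k) / gamma(0). Sigma^2 cancels.
  numerator   = (1)*(-0.083) + (-0.083)*(0.476) = -0.122508.
  denominator = (1)^2 + (-0.083)^2 + (0.476)^2 = 1.233465.
  rho(1) = -0.122508 / 1.233465 = -0.0993.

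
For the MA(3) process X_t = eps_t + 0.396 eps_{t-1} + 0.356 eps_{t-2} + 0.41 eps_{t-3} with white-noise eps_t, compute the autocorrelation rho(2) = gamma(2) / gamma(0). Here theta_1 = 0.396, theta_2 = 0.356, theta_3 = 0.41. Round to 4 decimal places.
\rho(2) = 0.3571

For an MA(q) process with theta_0 = 1, the autocovariance is
  gamma(k) = sigma^2 * sum_{i=0..q-k} theta_i * theta_{i+k},
and rho(k) = gamma(k) / gamma(0). Sigma^2 cancels.
  numerator   = (1)*(0.356) + (0.396)*(0.41) = 0.51836.
  denominator = (1)^2 + (0.396)^2 + (0.356)^2 + (0.41)^2 = 1.451652.
  rho(2) = 0.51836 / 1.451652 = 0.3571.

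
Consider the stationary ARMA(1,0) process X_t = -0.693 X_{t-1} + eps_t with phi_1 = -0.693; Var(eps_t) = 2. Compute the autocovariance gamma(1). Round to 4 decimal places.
\gamma(1) = -2.6667

Multiply the model equation by X_{t-k} and take expectations. With theta_0 = psi_0 = 1 and psi_j the MA(infinity) weights, this gives
  gamma(k) - sum_i phi_i gamma(k-i) = c_k,
  c_k = sigma^2 * sum_{j=k..q} theta_j psi_{j-k}   (c_k = 0 for k > q),
using gamma(-m) = gamma(m).
Pure AR (q = 0): c_0 = sigma^2 = 2, c_k = 0 for k >= 1.
Equations for k = 0 and k = 1 (AR order 1):
  gamma(0) = phi_1 gamma(1) + c_0
  gamma(1) = phi_1 gamma(0) + c_1
Substituting the second into the first: gamma(0) (1 - phi_1^2) = c_0 + phi_1 c_1, so
  gamma(0) = c_0 / (1 - phi_1^2) = 2 / (1 - (-0.693)^2) = 2 / 0.519751 = 3.847996.
  gamma(1) = phi_1 gamma(0) = (-0.693)(3.847996) = -2.666662.
Therefore gamma(1) = -2.6667 (to 4 decimal places).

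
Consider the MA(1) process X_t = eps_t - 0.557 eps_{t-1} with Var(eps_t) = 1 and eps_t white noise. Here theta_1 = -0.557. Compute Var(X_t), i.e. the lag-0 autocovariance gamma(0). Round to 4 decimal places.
\gamma(0) = 1.3102

For an MA(q) process X_t = eps_t + sum_i theta_i eps_{t-i} with
Var(eps_t) = sigma^2, the variance is
  gamma(0) = sigma^2 * (1 + sum_i theta_i^2).
  sum_i theta_i^2 = (-0.557)^2 = 0.310249.
  gamma(0) = 1 * (1 + 0.310249) = 1 * 1.310249 = 1.310249, which rounds to 1.3102.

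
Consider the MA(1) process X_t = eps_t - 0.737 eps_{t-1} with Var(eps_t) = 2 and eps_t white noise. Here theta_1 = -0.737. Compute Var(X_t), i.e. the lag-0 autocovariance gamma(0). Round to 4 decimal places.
\gamma(0) = 3.0863

For an MA(q) process X_t = eps_t + sum_i theta_i eps_{t-i} with
Var(eps_t) = sigma^2, the variance is
  gamma(0) = sigma^2 * (1 + sum_i theta_i^2).
  sum_i theta_i^2 = (-0.737)^2 = 0.543169.
  gamma(0) = 2 * (1 + 0.543169) = 2 * 1.543169 = 3.086338, which rounds to 3.0863.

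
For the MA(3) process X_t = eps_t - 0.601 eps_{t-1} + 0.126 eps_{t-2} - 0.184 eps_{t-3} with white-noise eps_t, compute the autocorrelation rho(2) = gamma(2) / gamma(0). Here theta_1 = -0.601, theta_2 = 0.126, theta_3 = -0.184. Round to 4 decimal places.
\rho(2) = 0.1677

For an MA(q) process with theta_0 = 1, the autocovariance is
  gamma(k) = sigma^2 * sum_{i=0..q-k} theta_i * theta_{i+k},
and rho(k) = gamma(k) / gamma(0). Sigma^2 cancels.
  numerator   = (1)*(0.126) + (-0.601)*(-0.184) = 0.236584.
  denominator = (1)^2 + (-0.601)^2 + (0.126)^2 + (-0.184)^2 = 1.410933.
  rho(2) = 0.236584 / 1.410933 = 0.1677.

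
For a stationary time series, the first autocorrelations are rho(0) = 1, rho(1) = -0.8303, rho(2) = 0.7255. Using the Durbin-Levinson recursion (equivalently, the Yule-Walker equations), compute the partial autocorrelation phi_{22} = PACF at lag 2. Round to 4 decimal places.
\phi_{22} = 0.1162

The PACF at lag k is phi_{kk}, the last component of the solution
to the Yule-Walker system G_k phi = r_k where
  (G_k)_{ij} = rho(|i - j|), (r_k)_i = rho(i), i,j = 1..k.
Equivalently, Durbin-Levinson gives phi_{kk} iteratively:
  phi_{11} = rho(1)
  phi_{kk} = [rho(k) - sum_{j=1..k-1} phi_{k-1,j} rho(k-j)]
            / [1 - sum_{j=1..k-1} phi_{k-1,j} rho(j)],
  phi_{k,j} = phi_{k-1,j} - phi_{kk} phi_{k-1,k-j},  j = 1..k-1.
Step k = 1:
  phi_11 = rho(1) = -0.8303.
Step k = 2:
  phi_22 = [rho(2) - phi_11 rho(1)] / [1 - phi_11 rho(1)] = [0.7255 - (-0.8303)(-0.8303)] / [1 - (-0.8303)(-0.8303)]
         = 0.03610191 / 0.31060191 = 0.1162.
Therefore phi_{22} = 0.1162.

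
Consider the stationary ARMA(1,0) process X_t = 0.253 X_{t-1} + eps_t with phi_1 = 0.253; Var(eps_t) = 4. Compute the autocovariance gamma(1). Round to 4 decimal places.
\gamma(1) = 1.0812

Multiply the model equation by X_{t-k} and take expectations. With theta_0 = psi_0 = 1 and psi_j the MA(infinity) weights, this gives
  gamma(k) - sum_i phi_i gamma(k-i) = c_k,
  c_k = sigma^2 * sum_{j=k..q} theta_j psi_{j-k}   (c_k = 0 for k > q),
using gamma(-m) = gamma(m).
Pure AR (q = 0): c_0 = sigma^2 = 4, c_k = 0 for k >= 1.
Equations for k = 0 and k = 1 (AR order 1):
  gamma(0) = phi_1 gamma(1) + c_0
  gamma(1) = phi_1 gamma(0) + c_1
Substituting the second into the first: gamma(0) (1 - phi_1^2) = c_0 + phi_1 c_1, so
  gamma(0) = c_0 / (1 - phi_1^2) = 4 / (1 - (0.253)^2) = 4 / 0.935991 = 4.273545.
  gamma(1) = phi_1 gamma(0) = (0.253)(4.273545) = 1.081207.
Therefore gamma(1) = 1.0812 (to 4 decimal places).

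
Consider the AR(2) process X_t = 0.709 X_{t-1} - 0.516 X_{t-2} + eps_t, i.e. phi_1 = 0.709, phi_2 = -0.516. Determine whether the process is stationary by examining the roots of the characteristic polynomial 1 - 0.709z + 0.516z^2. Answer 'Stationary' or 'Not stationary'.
\text{Stationary}

The AR(p) characteristic polynomial is P(z) = 1 - 0.709z + 0.516z^2.
Stationarity requires all roots to lie outside the unit circle, i.e. |z| > 1 for every root.
Set 1 + (-0.709) z + (0.516) z^2 = 0, i.e. a z^2 + b z + c = 0 with a = 0.516, b = -0.709, c = 1.
Discriminant D = b^2 - 4ac = (-0.709)^2 - 4*(0.516)*1 = 0.502681 - (2.064) = -1.561319.
D < 0, so the roots are the complex-conjugate pair z = (-b +/- i sqrt(-D)) / (2a) = 0.687 +/- 1.2108i.
For a conjugate pair |z|^2 = z * conj(z) = (product of roots) = c/a = 1/(0.516) = 1.937984, so |z| = sqrt(1.937984) = 1.3921 for both roots.
Moduli of all roots: 1.3921, 1.3921.
All moduli strictly greater than 1? Yes.
Verdict: Stationary.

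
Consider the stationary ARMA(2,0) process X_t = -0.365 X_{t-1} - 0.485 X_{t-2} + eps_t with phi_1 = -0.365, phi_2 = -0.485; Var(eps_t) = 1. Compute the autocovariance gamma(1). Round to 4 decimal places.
\gamma(1) = -0.3421

Multiply the model equation by X_{t-k} and take expectations. With theta_0 = psi_0 = 1 and psi_j the MA(infinity) weights, this gives
  gamma(k) - sum_i phi_i gamma(k-i) = c_k,
  c_k = sigma^2 * sum_{j=k..q} theta_j psi_{j-k}   (c_k = 0 for k > q),
using gamma(-m) = gamma(m).
Pure AR (q = 0): c_0 = sigma^2 = 1, c_k = 0 for k >= 1.
Equations for k = 0, 1, 2 (AR order 2, c_2 = 0):
  (E0) gamma(0) = phi_1 gamma(1) + phi_2 gamma(2) + c_0
  (E1) gamma(1) = phi_1 gamma(0) + phi_2 gamma(1) + c_1
  (E2) gamma(2) = phi_1 gamma(1) + phi_2 gamma(0)
From (E1): gamma(1) = A gamma(0) + B with
  A = phi_1 / (1 - phi_2) = -0.365 / 1.485 = -0.245791,   B = c_1 / (1 - phi_2) = 0 / 1.485 = 0.
Insert (E2) into (E0): gamma(0) (1 - phi_2^2) = phi_1 (1 + phi_2) gamma(1) + c_0.
  phi_1 (1 + phi_2) = (-0.365)(0.515) = -0.187975,   1 - phi_2^2 = 0.764775.
Replace gamma(1) by A gamma(0) + B and collect gamma(0):
  gamma(0) [0.764775 - (-0.187975)(-0.245791)] = c_0 = 1
  gamma(0) * 0.718572 = 1
  gamma(0) = 1 / 0.718572 = 1.391648.
  gamma(1) = A gamma(0) = (-0.245791)(1.391648) = -0.342055.
Therefore gamma(1) = -0.3421 (to 4 decimal places).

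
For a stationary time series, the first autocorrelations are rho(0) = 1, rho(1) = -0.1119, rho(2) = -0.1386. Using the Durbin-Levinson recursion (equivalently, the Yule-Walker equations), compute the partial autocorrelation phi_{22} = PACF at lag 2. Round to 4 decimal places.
\phi_{22} = -0.1530

The PACF at lag k is phi_{kk}, the last component of the solution
to the Yule-Walker system G_k phi = r_k where
  (G_k)_{ij} = rho(|i - j|), (r_k)_i = rho(i), i,j = 1..k.
Equivalently, Durbin-Levinson gives phi_{kk} iteratively:
  phi_{11} = rho(1)
  phi_{kk} = [rho(k) - sum_{j=1..k-1} phi_{k-1,j} rho(k-j)]
            / [1 - sum_{j=1..k-1} phi_{k-1,j} rho(j)],
  phi_{k,j} = phi_{k-1,j} - phi_{kk} phi_{k-1,k-j},  j = 1..k-1.
Step k = 1:
  phi_11 = rho(1) = -0.1119.
Step k = 2:
  phi_22 = [rho(2) - phi_11 rho(1)] / [1 - phi_11 rho(1)] = [-0.1386 - (-0.1119)(-0.1119)] / [1 - (-0.1119)(-0.1119)]
         = -0.15112161 / 0.98747839 = -0.153.
Therefore phi_{22} = -0.1530.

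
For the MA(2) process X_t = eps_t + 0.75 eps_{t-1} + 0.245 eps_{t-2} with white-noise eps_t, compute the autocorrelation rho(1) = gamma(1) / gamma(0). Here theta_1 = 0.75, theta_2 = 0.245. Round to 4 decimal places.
\rho(1) = 0.5755

For an MA(q) process with theta_0 = 1, the autocovariance is
  gamma(k) = sigma^2 * sum_{i=0..q-k} theta_i * theta_{i+k},
and rho(k) = gamma(k) / gamma(0). Sigma^2 cancels.
  numerator   = (1)*(0.75) + (0.75)*(0.245) = 0.93375.
  denominator = (1)^2 + (0.75)^2 + (0.245)^2 = 1.622525.
  rho(1) = 0.93375 / 1.622525 = 0.5755.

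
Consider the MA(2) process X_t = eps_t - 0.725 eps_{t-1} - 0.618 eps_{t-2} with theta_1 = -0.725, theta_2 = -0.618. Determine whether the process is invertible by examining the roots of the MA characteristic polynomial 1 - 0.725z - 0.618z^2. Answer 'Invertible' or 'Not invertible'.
\text{Not invertible}

The MA(q) characteristic polynomial is P(z) = 1 - 0.725z - 0.618z^2.
Invertibility requires all roots to lie outside the unit circle, i.e. |z| > 1 for every root.
Set 1 + (-0.725) z + (-0.618) z^2 = 0, i.e. a z^2 + b z + c = 0 with a = -0.618, b = -0.725, c = 1.
Discriminant D = b^2 - 4ac = (-0.725)^2 - 4*(-0.618)*1 = 0.525625 - (-2.472) = 2.997625.
D >= 0, so the roots are real: z = (-b +/- sqrt(D)) / (2a) = (0.725 +/- 1.731365) / (-1.236).
  z_1 = (0.725 + 1.731365) / (-1.236) = -1.9874,   |z_1| = 1.9874.
  z_2 = (0.725 - 1.731365) / (-1.236) = 0.8142,   |z_2| = 0.8142.
Moduli of all roots: 1.9874, 0.8142.
All moduli strictly greater than 1? No.
Verdict: Not invertible.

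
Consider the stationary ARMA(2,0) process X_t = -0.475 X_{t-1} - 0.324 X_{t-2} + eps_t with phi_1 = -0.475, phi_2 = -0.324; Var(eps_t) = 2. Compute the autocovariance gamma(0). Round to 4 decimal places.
\gamma(0) = 2.5647

Multiply the model equation by X_{t-k} and take expectations. With theta_0 = psi_0 = 1 and psi_j the MA(infinity) weights, this gives
  gamma(k) - sum_i phi_i gamma(k-i) = c_k,
  c_k = sigma^2 * sum_{j=k..q} theta_j psi_{j-k}   (c_k = 0 for k > q),
using gamma(-m) = gamma(m).
Pure AR (q = 0): c_0 = sigma^2 = 2, c_k = 0 for k >= 1.
Equations for k = 0, 1, 2 (AR order 2, c_2 = 0):
  (E0) gamma(0) = phi_1 gamma(1) + phi_2 gamma(2) + c_0
  (E1) gamma(1) = phi_1 gamma(0) + phi_2 gamma(1) + c_1
  (E2) gamma(2) = phi_1 gamma(1) + phi_2 gamma(0)
From (E1): gamma(1) = A gamma(0) + B with
  A = phi_1 / (1 - phi_2) = -0.475 / 1.324 = -0.358761,   B = c_1 / (1 - phi_2) = 0 / 1.324 = 0.
Insert (E2) into (E0): gamma(0) (1 - phi_2^2) = phi_1 (1 + phi_2) gamma(1) + c_0.
  phi_1 (1 + phi_2) = (-0.475)(0.676) = -0.3211,   1 - phi_2^2 = 0.895024.
Replace gamma(1) by A gamma(0) + B and collect gamma(0):
  gamma(0) [0.895024 - (-0.3211)(-0.358761)] = c_0 = 2
  gamma(0) * 0.779826 = 2
  gamma(0) = 2 / 0.779826 = 2.564676.
Therefore gamma(0) = 2.5647 (to 4 decimal places).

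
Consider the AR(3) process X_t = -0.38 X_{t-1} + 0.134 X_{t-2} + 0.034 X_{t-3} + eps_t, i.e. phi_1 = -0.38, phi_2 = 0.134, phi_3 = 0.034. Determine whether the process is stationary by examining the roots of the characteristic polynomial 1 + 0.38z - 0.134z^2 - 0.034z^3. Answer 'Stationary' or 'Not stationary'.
\text{Stationary}

The AR(p) characteristic polynomial is P(z) = 1 + 0.38z - 0.134z^2 - 0.034z^3.
Stationarity requires all roots to lie outside the unit circle, i.e. |z| > 1 for every root.
Degree 3: look for a simple real root z0 first, then factor out (1 - z/z0) and solve the remaining quadratic.
Testing z0 = -5: P(-5) = 1 + (0.38)(-5) + (-0.134)(-5)^2 + (-0.034)(-5)^3
  = 1 + (-1.9) + (-3.35) + (4.25) = 0.  So z_0 = -5 is a root, |z_0| = 5.
Divide out the factor (1 + 0.2 z) = (1 - z/z0) (since 1/z0 = -0.2):
  P(z) = (1 + 0.2 z)(1 + (0.18) z + (-0.17) z^2)
  [check: z-coef 0.18 - (-0.2) = 0.38; z^2-coef -0.17 - (-0.2)(0.18) = -0.134; z^3-coef -(-0.2)(-0.17) = -0.034.]
Remaining roots from the quadratic factor 1 + (0.18) z + (-0.17) z^2:
  Set 1 + (0.18) z + (-0.17) z^2 = 0, i.e. a z^2 + b z + c = 0 with a = -0.17, b = 0.18, c = 1.
  Discriminant D = b^2 - 4ac = (0.18)^2 - 4*(-0.17)*1 = 0.0324 - (-0.68) = 0.7124.
  D >= 0, so the roots are real: z = (-b +/- sqrt(D)) / (2a) = (-0.18 +/- 0.844038) / (-0.34).
    z_1 = (-0.18 + 0.844038) / (-0.34) = -1.9531,   |z_1| = 1.9531.
    z_2 = (-0.18 - 0.844038) / (-0.34) = 3.0119,   |z_2| = 3.0119.
Moduli of all roots: 5.0000, 1.9531, 3.0119.
All moduli strictly greater than 1? Yes.
Verdict: Stationary.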